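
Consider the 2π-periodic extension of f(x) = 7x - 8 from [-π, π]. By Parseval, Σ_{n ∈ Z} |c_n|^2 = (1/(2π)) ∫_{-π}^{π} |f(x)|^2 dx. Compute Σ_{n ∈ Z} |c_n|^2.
Σ |c_n|^2 = 49π^2/3 + 64

Expand and integrate term by term over [-π, π]:
  ∫ (7x)^2 dx = 49·(2π^3/3); ∫ 2·7·(-8)·x dx = 0 (odd integrand); ∫ (-8)^2 dx = 64·2π.
So (1/(2π)) ∫_{-π}^{π} (7x - 8)^2 dx = 49π^2/3 + 64 = 49π^2/3 + 64.
Parseval ⇒ Σ |c_n|^2 = 49π^2/3 + 64.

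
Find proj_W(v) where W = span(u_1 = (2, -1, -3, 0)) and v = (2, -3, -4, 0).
proj_W(v) = (19/7, -19/14, -57/14, 0)

Set up U = [u_1 | ... | u_1] ∈ R^(4×1). The projector onto W = col(U) is P = U (U^T U)^(-1) U^T.
Compute U^T U =
  [14],
and U^T v = (19).
Solve U^T U · c = U^T v for the coefficients: c = (19/14). The projection is proj_W(v) = U c.
Check: (v - proj_W(v)) · u_1 = 0  (should be 0).
Result: proj_W(v) = (19/7, -19/14, -57/14, 0).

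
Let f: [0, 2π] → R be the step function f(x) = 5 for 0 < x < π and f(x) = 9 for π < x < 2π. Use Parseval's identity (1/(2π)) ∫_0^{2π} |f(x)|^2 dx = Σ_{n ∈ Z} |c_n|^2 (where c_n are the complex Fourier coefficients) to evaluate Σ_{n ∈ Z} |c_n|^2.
Σ |c_n|^2 = 53

Parseval equates the L^2 energy of f (normalised by 1/(2π)) with the ℓ^2 sum of its Fourier coefficients: (1/(2π)) ∫_0^{2π} |f|^2 = Σ |c_n|^2.
Compute the left side: (1/(2π)) [∫_0^π 5^2 dx + ∫_π^{2π} 9^2 dx] = (1/(2π)) · (25π + 81π) = (25 + 81)/2 = 53.
So Σ_{n ∈ Z} |c_n|^2 = 53.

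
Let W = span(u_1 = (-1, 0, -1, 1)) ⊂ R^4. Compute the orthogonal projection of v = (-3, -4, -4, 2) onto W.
proj_W(v) = (-3, 0, -3, 3)

Set up U = [u_1 | ... | u_1] ∈ R^(4×1). The projector onto W = col(U) is P = U (U^T U)^(-1) U^T.
Compute U^T U =
  [3],
and U^T v = (9).
Solve U^T U · c = U^T v for the coefficients: c = (3). The projection is proj_W(v) = U c.
Check: (v - proj_W(v)) · u_1 = 0  (should be 0).
Result: proj_W(v) = (-3, 0, -3, 3).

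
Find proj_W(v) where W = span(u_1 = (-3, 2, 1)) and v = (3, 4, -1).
proj_W(v) = (3/7, -2/7, -1/7)

Set up U = [u_1 | ... | u_1] ∈ R^(3×1). The projector onto W = col(U) is P = U (U^T U)^(-1) U^T.
Compute U^T U =
  [14],
and U^T v = (-2).
Solve U^T U · c = U^T v for the coefficients: c = (-1/7). The projection is proj_W(v) = U c.
Check: (v - proj_W(v)) · u_1 = 0  (should be 0).
Result: proj_W(v) = (3/7, -2/7, -1/7).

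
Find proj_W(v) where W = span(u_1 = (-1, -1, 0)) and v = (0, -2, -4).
proj_W(v) = (-1, -1, 0)

Set up U = [u_1 | ... | u_1] ∈ R^(3×1). The projector onto W = col(U) is P = U (U^T U)^(-1) U^T.
Compute U^T U =
  [2],
and U^T v = (2).
Solve U^T U · c = U^T v for the coefficients: c = (1). The projection is proj_W(v) = U c.
Check: (v - proj_W(v)) · u_1 = 0  (should be 0).
Result: proj_W(v) = (-1, -1, 0).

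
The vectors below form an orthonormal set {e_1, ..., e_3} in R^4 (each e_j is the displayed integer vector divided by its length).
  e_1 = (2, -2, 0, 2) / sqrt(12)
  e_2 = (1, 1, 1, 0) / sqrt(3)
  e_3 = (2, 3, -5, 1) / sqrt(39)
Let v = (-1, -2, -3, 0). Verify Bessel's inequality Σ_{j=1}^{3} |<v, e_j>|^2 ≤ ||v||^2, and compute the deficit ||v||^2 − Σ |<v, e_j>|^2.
Σ |<v, e_j>|^2 = 530/39; ||v||^2 = 14; deficit = 16/39

Write each e_j = u_j / sqrt(<u_j, u_j>) where u_j is the displayed integer vector. Then <v, e_j> = <v, u_j> / sqrt(<u_j, u_j>), so |<v, e_j>|^2 = <v, u_j>^2 / <u_j, u_j>.
Coefficients: <v, e_1> = 2/sqrt(12), <v, e_2> = -6/sqrt(3), <v, e_3> = 7/sqrt(39).
Square and sum: Σ |<v, e_j>|^2 = 530/39.
Compute ||v||^2 = v·v = 14.
Deficit = 14 − 530/39 = 16/39 ≥ 0, confirming Bessel's inequality. (The deficit equals ||v − Σ <v,e_j> e_j||^2, the squared distance from v to span{e_j}.)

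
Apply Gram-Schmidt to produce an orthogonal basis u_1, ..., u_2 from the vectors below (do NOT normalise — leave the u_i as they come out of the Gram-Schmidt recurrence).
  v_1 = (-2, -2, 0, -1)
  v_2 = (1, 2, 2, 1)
Orthogonal basis:
  u_1 = (-2, -2, 0, -1)
  u_2 = (-5/9, 4/9, 2, 2/9)

Apply the Gram-Schmidt recurrence
  u_1 = v_1
  u_i = v_i − Σ_{j<i} ((v_i · u_j) / (u_j · u_j)) · u_j.

Step by step this gives:
  u_1 = (-2, -2, 0, -1)
  u_2 = (-5/9, 4/9, 2, 2/9)

Orthogonality check:
  u_2 · u_1 = 0 (should be 0)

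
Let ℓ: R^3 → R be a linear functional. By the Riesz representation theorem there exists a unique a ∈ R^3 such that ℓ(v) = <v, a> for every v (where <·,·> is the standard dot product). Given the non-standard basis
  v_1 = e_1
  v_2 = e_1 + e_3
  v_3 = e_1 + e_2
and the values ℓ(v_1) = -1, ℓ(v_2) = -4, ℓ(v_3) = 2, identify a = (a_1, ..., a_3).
a = (-1, 3, -3)

Write a = (a_1, ..., a_3) in the standard basis. For each basis vector v_i, ℓ(v_i) = <v_i, a> is a linear equation in the a_j's. Collect the n equations into a matrix system V a = ℓ, where row i of V is v_i (expressed in the standard basis). Since V is invertible (lower-triangular with 1s on the diagonal, up to permutation), solve by back-substitution:
  V =
[[1, 0, 0],
 [1, 0, 1],
 [1, 1, 0]]
  V a = (-1, -4, 2)
Solving gives a = (-1, 3, -3).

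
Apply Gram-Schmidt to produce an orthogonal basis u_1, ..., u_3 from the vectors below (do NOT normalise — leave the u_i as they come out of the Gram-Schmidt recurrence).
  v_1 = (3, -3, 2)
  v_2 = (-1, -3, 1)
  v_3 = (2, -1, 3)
Orthogonal basis:
  u_1 = (3, -3, 2)
  u_2 = (-23/11, -21/11, 3/11)
  u_3 = (-75/178, 125/178, 150/89)

Apply the Gram-Schmidt recurrence
  u_1 = v_1
  u_i = v_i − Σ_{j<i} ((v_i · u_j) / (u_j · u_j)) · u_j.

Step by step this gives:
  u_1 = (3, -3, 2)
  u_2 = (-23/11, -21/11, 3/11)
  u_3 = (-75/178, 125/178, 150/89)

Orthogonality check:
  u_2 · u_1 = 0 (should be 0)
  u_3 · u_1 = 0 (should be 0)
  u_3 · u_2 = 0 (should be 0)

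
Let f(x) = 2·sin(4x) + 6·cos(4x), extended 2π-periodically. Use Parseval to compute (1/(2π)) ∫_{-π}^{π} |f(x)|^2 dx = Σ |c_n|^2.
Σ |c_n|^2 = 20

Expand |f|^2 and use orthogonality of {sin(nx), cos(mx)} on [-π, π]:
  ∫_{-π}^{π} sin(nx)^2 dx = π, ∫ cos(mx)^2 dx = π, and cross terms integrate to 0.
So ∫_{-π}^{π} f(x)^2 dx = 2^2 · π + 6^2 · π = (4 + 36)π.
Divide by 2π: (4 + 36)/2 = 20.
By Parseval, this equals Σ |c_n|^2.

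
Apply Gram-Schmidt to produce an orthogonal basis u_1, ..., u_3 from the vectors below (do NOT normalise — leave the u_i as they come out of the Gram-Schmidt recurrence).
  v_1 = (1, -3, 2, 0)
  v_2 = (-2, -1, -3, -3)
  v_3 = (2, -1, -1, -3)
Orthogonal basis:
  u_1 = (1, -3, 2, 0)
  u_2 = (-23/14, -29/14, -16/7, -3)
  u_3 = (254/99, 62/99, -34/99, -52/33)

Apply the Gram-Schmidt recurrence
  u_1 = v_1
  u_i = v_i − Σ_{j<i} ((v_i · u_j) / (u_j · u_j)) · u_j.

Step by step this gives:
  u_1 = (1, -3, 2, 0)
  u_2 = (-23/14, -29/14, -16/7, -3)
  u_3 = (254/99, 62/99, -34/99, -52/33)

Orthogonality check:
  u_2 · u_1 = 0 (should be 0)
  u_3 · u_1 = 0 (should be 0)
  u_3 · u_2 = 0 (should be 0)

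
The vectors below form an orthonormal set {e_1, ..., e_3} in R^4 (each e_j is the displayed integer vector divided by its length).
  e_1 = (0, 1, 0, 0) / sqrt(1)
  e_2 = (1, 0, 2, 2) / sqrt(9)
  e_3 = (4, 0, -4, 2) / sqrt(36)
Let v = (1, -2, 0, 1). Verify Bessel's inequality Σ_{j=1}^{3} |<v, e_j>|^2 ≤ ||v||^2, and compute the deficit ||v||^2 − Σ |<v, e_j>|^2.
Σ |<v, e_j>|^2 = 6; ||v||^2 = 6; deficit = 0

Write each e_j = u_j / sqrt(<u_j, u_j>) where u_j is the displayed integer vector. Then <v, e_j> = <v, u_j> / sqrt(<u_j, u_j>), so |<v, e_j>|^2 = <v, u_j>^2 / <u_j, u_j>.
Coefficients: <v, e_1> = -2/sqrt(1), <v, e_2> = 3/sqrt(9), <v, e_3> = 6/sqrt(36).
Square and sum: Σ |<v, e_j>|^2 = 6.
Compute ||v||^2 = v·v = 6.
Deficit = 6 − 6 = 0 ≥ 0, confirming Bessel's inequality. (The deficit equals ||v − Σ <v,e_j> e_j||^2, the squared distance from v to span{e_j}.)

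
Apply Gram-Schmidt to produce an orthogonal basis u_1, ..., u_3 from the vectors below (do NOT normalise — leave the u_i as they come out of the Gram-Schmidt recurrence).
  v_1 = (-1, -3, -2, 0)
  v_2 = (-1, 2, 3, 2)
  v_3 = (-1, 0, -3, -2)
Orthogonal basis:
  u_1 = (-1, -3, -2, 0)
  u_2 = (-25/14, -5/14, 10/7, 2)
  u_3 = (-228/131, 164/131, -132/131, -80/131)

Apply the Gram-Schmidt recurrence
  u_1 = v_1
  u_i = v_i − Σ_{j<i} ((v_i · u_j) / (u_j · u_j)) · u_j.

Step by step this gives:
  u_1 = (-1, -3, -2, 0)
  u_2 = (-25/14, -5/14, 10/7, 2)
  u_3 = (-228/131, 164/131, -132/131, -80/131)

Orthogonality check:
  u_2 · u_1 = 0 (should be 0)
  u_3 · u_1 = 0 (should be 0)
  u_3 · u_2 = 0 (should be 0)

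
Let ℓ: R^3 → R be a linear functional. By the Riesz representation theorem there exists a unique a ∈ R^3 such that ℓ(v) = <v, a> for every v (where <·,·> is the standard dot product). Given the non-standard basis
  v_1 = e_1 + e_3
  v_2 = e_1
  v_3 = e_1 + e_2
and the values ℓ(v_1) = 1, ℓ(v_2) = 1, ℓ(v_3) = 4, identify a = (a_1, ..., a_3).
a = (1, 3, 0)

Write a = (a_1, ..., a_3) in the standard basis. For each basis vector v_i, ℓ(v_i) = <v_i, a> is a linear equation in the a_j's. Collect the n equations into a matrix system V a = ℓ, where row i of V is v_i (expressed in the standard basis). Since V is invertible (lower-triangular with 1s on the diagonal, up to permutation), solve by back-substitution:
  V =
[[1, 0, 1],
 [1, 0, 0],
 [1, 1, 0]]
  V a = (1, 1, 4)
Solving gives a = (1, 3, 0).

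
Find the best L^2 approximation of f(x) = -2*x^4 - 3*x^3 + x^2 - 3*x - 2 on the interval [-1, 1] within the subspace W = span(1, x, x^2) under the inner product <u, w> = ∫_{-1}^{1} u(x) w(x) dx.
g(x) = -5*x^2/7 - 24*x/5 - 64/35

The best approximation g ∈ W is the orthogonal projection of f onto W. Writing g = a_0 + a_1 x + a_2 x^2, the coefficients solve the normal equations G · a = b where
  G_{ij} = <φ_i, φ_j> and b_i = <f, φ_i>, with φ_0 = 1, φ_1 = x, φ_2 = x^2.
G =
  [2, 0, 2/3]
  [0, 2/3, 0]
  [2/3, 0, 2/5],
b = (-62/15, -16/5, -158/105).
Solving gives a_0 = -64/35, a_1 = -24/5, a_2 = -5/7, so
  g(x) = -5*x^2/7 - 24*x/5 - 64/35.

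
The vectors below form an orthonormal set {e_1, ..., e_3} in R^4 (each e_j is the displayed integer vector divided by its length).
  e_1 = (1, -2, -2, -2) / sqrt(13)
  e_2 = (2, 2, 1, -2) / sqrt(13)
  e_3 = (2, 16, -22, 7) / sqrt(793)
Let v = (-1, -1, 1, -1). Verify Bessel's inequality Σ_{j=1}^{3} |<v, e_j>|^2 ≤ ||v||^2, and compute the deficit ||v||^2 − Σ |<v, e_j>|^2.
Σ |<v, e_j>|^2 = 2331/793; ||v||^2 = 4; deficit = 841/793

Write each e_j = u_j / sqrt(<u_j, u_j>) where u_j is the displayed integer vector. Then <v, e_j> = <v, u_j> / sqrt(<u_j, u_j>), so |<v, e_j>|^2 = <v, u_j>^2 / <u_j, u_j>.
Coefficients: <v, e_1> = 1/sqrt(13), <v, e_2> = -1/sqrt(13), <v, e_3> = -47/sqrt(793).
Square and sum: Σ |<v, e_j>|^2 = 2331/793.
Compute ||v||^2 = v·v = 4.
Deficit = 4 − 2331/793 = 841/793 ≥ 0, confirming Bessel's inequality. (The deficit equals ||v − Σ <v,e_j> e_j||^2, the squared distance from v to span{e_j}.)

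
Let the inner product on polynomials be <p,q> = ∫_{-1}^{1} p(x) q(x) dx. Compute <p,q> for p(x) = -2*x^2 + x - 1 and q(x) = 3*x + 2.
<p,q> = -14/3

Expand the product: p(x)·q(x) = -6*x^3 - x^2 - x - 2.
∫_{-1}^{1} of each monomial x^k gives [2/(k+1) if k even, 0 if k odd]. Integrating term-by-term (or equivalently evaluating the antiderivative F(x) = -3*x^4/2 - x^3/3 - x^2/2 - 2*x at the endpoints):
  F(1) − F(−1) = -13/3 − (1/3) = -14/3.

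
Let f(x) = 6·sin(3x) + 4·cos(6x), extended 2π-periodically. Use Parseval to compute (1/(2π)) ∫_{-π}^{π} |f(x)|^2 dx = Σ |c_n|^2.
Σ |c_n|^2 = 26

Expand |f|^2 and use orthogonality of {sin(nx), cos(mx)} on [-π, π]:
  ∫_{-π}^{π} sin(nx)^2 dx = π, ∫ cos(mx)^2 dx = π, and cross terms integrate to 0.
So ∫_{-π}^{π} f(x)^2 dx = 6^2 · π + 4^2 · π = (36 + 16)π.
Divide by 2π: (36 + 16)/2 = 26.
By Parseval, this equals Σ |c_n|^2.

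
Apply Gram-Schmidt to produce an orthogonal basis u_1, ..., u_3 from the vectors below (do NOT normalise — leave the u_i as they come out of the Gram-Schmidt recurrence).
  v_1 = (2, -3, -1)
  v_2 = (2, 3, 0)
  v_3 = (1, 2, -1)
Orthogonal basis:
  u_1 = (2, -3, -1)
  u_2 = (19/7, 27/14, -5/14)
  u_3 = (-39/157, 26/157, -156/157)

Apply the Gram-Schmidt recurrence
  u_1 = v_1
  u_i = v_i − Σ_{j<i} ((v_i · u_j) / (u_j · u_j)) · u_j.

Step by step this gives:
  u_1 = (2, -3, -1)
  u_2 = (19/7, 27/14, -5/14)
  u_3 = (-39/157, 26/157, -156/157)

Orthogonality check:
  u_2 · u_1 = 0 (should be 0)
  u_3 · u_1 = 0 (should be 0)
  u_3 · u_2 = 0 (should be 0)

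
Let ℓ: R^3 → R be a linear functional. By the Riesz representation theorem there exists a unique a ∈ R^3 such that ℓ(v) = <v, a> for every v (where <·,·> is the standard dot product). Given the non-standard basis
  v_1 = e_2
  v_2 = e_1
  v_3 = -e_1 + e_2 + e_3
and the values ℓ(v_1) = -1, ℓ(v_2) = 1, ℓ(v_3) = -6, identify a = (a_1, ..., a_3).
a = (1, -1, -4)

Write a = (a_1, ..., a_3) in the standard basis. For each basis vector v_i, ℓ(v_i) = <v_i, a> is a linear equation in the a_j's. Collect the n equations into a matrix system V a = ℓ, where row i of V is v_i (expressed in the standard basis). Since V is invertible (lower-triangular with 1s on the diagonal, up to permutation), solve by back-substitution:
  V =
[[0, 1, 0],
 [1, 0, 0],
 [-1, 1, 1]]
  V a = (-1, 1, -6)
Solving gives a = (1, -1, -4).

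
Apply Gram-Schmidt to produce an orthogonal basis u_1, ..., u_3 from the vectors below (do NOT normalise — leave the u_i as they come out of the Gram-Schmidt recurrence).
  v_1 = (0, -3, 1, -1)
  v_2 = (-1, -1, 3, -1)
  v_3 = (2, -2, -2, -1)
Orthogonal basis:
  u_1 = (0, -3, 1, -1)
  u_2 = (-1, 10/11, 26/11, -4/11)
  u_3 = (76/83, 29/83, 9/83, -78/83)

Apply the Gram-Schmidt recurrence
  u_1 = v_1
  u_i = v_i − Σ_{j<i} ((v_i · u_j) / (u_j · u_j)) · u_j.

Step by step this gives:
  u_1 = (0, -3, 1, -1)
  u_2 = (-1, 10/11, 26/11, -4/11)
  u_3 = (76/83, 29/83, 9/83, -78/83)

Orthogonality check:
  u_2 · u_1 = 0 (should be 0)
  u_3 · u_1 = 0 (should be 0)
  u_3 · u_2 = 0 (should be 0)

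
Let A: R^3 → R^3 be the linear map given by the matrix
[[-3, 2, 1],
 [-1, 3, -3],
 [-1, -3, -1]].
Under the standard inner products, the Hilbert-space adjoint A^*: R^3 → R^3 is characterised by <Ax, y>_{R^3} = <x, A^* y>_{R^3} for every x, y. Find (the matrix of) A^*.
A^* = A^T =
[[-3, -1, -1],
 [2, 3, -3],
 [1, -3, -1]]

For real matrices with standard dot products, the defining identity <Ax, y> = <x, A^* y> gives (Ax)^T y = x^T (A^*) y, i.e. x^T A^T y = x^T (A^*) y. Since this holds for all x, y, we must have A^* = A^T. Therefore
A^* =
[[-3, -1, -1],
 [2, 3, -3],
 [1, -3, -1]].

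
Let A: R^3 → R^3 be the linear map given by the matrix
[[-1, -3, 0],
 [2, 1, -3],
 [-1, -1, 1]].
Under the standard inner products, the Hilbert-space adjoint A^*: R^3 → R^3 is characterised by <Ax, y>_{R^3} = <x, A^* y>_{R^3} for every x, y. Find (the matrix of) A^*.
A^* = A^T =
[[-1, 2, -1],
 [-3, 1, -1],
 [0, -3, 1]]

For real matrices with standard dot products, the defining identity <Ax, y> = <x, A^* y> gives (Ax)^T y = x^T (A^*) y, i.e. x^T A^T y = x^T (A^*) y. Since this holds for all x, y, we must have A^* = A^T. Therefore
A^* =
[[-1, 2, -1],
 [-3, 1, -1],
 [0, -3, 1]].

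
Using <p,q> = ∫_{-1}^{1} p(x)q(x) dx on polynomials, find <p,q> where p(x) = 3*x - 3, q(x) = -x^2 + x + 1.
<p,q> = -2

Expand the product: p(x)·q(x) = -3*x^3 + 6*x^2 - 3.
∫_{-1}^{1} of each monomial x^k gives [2/(k+1) if k even, 0 if k odd]. Integrating term-by-term (or equivalently evaluating the antiderivative F(x) = -3*x^4/4 + 2*x^3 - 3*x at the endpoints):
  F(1) − F(−1) = -7/4 − (1/4) = -2.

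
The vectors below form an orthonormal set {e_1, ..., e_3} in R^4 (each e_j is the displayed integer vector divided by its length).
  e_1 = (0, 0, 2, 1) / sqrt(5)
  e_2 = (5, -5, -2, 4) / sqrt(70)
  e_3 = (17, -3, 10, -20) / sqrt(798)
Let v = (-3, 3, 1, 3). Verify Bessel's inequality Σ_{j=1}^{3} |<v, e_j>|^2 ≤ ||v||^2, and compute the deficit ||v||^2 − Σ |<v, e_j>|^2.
Σ |<v, e_j>|^2 = 1475/57; ||v||^2 = 28; deficit = 121/57

Write each e_j = u_j / sqrt(<u_j, u_j>) where u_j is the displayed integer vector. Then <v, e_j> = <v, u_j> / sqrt(<u_j, u_j>), so |<v, e_j>|^2 = <v, u_j>^2 / <u_j, u_j>.
Coefficients: <v, e_1> = 5/sqrt(5), <v, e_2> = -20/sqrt(70), <v, e_3> = -110/sqrt(798).
Square and sum: Σ |<v, e_j>|^2 = 1475/57.
Compute ||v||^2 = v·v = 28.
Deficit = 28 − 1475/57 = 121/57 ≥ 0, confirming Bessel's inequality. (The deficit equals ||v − Σ <v,e_j> e_j||^2, the squared distance from v to span{e_j}.)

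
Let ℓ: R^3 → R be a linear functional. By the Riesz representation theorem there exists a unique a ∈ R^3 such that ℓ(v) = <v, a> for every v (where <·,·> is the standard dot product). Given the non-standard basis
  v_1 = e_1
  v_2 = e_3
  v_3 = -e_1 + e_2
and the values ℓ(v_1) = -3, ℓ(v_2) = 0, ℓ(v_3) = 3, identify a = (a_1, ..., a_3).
a = (-3, 0, 0)

Write a = (a_1, ..., a_3) in the standard basis. For each basis vector v_i, ℓ(v_i) = <v_i, a> is a linear equation in the a_j's. Collect the n equations into a matrix system V a = ℓ, where row i of V is v_i (expressed in the standard basis). Since V is invertible (lower-triangular with 1s on the diagonal, up to permutation), solve by back-substitution:
  V =
[[1, 0, 0],
 [0, 0, 1],
 [-1, 1, 0]]
  V a = (-3, 0, 3)
Solving gives a = (-3, 0, 0).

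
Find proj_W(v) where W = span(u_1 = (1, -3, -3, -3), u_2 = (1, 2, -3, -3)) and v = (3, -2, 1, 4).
proj_W(v) = (-12/19, -2, 36/19, 36/19)

Set up U = [u_1 | ... | u_2] ∈ R^(4×2). The projector onto W = col(U) is P = U (U^T U)^(-1) U^T.
Compute U^T U =
  [28, 13]
  [13, 23],
and U^T v = (-6, -16).
Solve U^T U · c = U^T v for the coefficients: c = (14/95, -74/95). The projection is proj_W(v) = U c.
Check: (v - proj_W(v)) · u_1 = 0  (should be 0).
Check: (v - proj_W(v)) · u_2 = 0  (should be 0).
Result: proj_W(v) = (-12/19, -2, 36/19, 36/19).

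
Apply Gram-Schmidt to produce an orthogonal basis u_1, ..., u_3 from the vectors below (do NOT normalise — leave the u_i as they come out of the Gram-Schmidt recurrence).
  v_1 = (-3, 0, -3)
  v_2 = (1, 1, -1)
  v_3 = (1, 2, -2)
Orthogonal basis:
  u_1 = (-3, 0, -3)
  u_2 = (1, 1, -1)
  u_3 = (-1/6, 1/3, 1/6)

Apply the Gram-Schmidt recurrence
  u_1 = v_1
  u_i = v_i − Σ_{j<i} ((v_i · u_j) / (u_j · u_j)) · u_j.

Step by step this gives:
  u_1 = (-3, 0, -3)
  u_2 = (1, 1, -1)
  u_3 = (-1/6, 1/3, 1/6)

Orthogonality check:
  u_2 · u_1 = 0 (should be 0)
  u_3 · u_1 = 0 (should be 0)
  u_3 · u_2 = 0 (should be 0)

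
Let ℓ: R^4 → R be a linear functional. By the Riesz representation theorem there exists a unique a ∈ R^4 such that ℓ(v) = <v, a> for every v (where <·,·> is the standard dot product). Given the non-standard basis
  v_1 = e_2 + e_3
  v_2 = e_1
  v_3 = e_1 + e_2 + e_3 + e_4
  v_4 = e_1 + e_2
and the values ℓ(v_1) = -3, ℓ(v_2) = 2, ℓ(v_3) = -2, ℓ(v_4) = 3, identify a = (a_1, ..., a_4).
a = (2, 1, -4, -1)

Write a = (a_1, ..., a_4) in the standard basis. For each basis vector v_i, ℓ(v_i) = <v_i, a> is a linear equation in the a_j's. Collect the n equations into a matrix system V a = ℓ, where row i of V is v_i (expressed in the standard basis). Since V is invertible (lower-triangular with 1s on the diagonal, up to permutation), solve by back-substitution:
  V =
[[0, 1, 1, 0],
 [1, 0, 0, 0],
 [1, 1, 1, 1],
 [1, 1, 0, 0]]
  V a = (-3, 2, -2, 3)
Solving gives a = (2, 1, -4, -1).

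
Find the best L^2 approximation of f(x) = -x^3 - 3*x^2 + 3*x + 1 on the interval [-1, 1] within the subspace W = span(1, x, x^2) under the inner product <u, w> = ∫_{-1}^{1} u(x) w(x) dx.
g(x) = -3*x^2 + 12*x/5 + 1

The best approximation g ∈ W is the orthogonal projection of f onto W. Writing g = a_0 + a_1 x + a_2 x^2, the coefficients solve the normal equations G · a = b where
  G_{ij} = <φ_i, φ_j> and b_i = <f, φ_i>, with φ_0 = 1, φ_1 = x, φ_2 = x^2.
G =
  [2, 0, 2/3]
  [0, 2/3, 0]
  [2/3, 0, 2/5],
b = (0, 8/5, -8/15).
Solving gives a_0 = 1, a_1 = 12/5, a_2 = -3, so
  g(x) = -3*x^2 + 12*x/5 + 1.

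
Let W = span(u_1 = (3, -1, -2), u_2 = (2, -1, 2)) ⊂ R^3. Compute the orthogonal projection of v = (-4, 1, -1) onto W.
proj_W(v) = (-440/117, 187/117, -110/117)

Set up U = [u_1 | ... | u_2] ∈ R^(3×2). The projector onto W = col(U) is P = U (U^T U)^(-1) U^T.
Compute U^T U =
  [14, 3]
  [3, 9],
and U^T v = (-11, -11).
Solve U^T U · c = U^T v for the coefficients: c = (-22/39, -121/117). The projection is proj_W(v) = U c.
Check: (v - proj_W(v)) · u_1 = 0  (should be 0).
Check: (v - proj_W(v)) · u_2 = 0  (should be 0).
Result: proj_W(v) = (-440/117, 187/117, -110/117).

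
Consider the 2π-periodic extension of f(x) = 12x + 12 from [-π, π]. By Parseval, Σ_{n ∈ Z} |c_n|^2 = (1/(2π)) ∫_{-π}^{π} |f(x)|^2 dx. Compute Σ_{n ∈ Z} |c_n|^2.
Σ |c_n|^2 = 48π^2 + 144

Expand and integrate term by term over [-π, π]:
  ∫ (12x)^2 dx = 144·(2π^3/3); ∫ 2·12·(12)·x dx = 0 (odd integrand); ∫ 12^2 dx = 144·2π.
So (1/(2π)) ∫_{-π}^{π} (12x + 12)^2 dx = 144π^2/3 + 144 = 48π^2 + 144.
Parseval ⇒ Σ |c_n|^2 = 48π^2 + 144.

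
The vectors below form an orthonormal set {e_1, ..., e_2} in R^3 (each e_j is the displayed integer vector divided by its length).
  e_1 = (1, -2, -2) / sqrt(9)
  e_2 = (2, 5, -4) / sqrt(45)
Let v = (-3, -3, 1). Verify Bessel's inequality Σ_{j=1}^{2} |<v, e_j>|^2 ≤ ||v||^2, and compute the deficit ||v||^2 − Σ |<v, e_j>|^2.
Σ |<v, e_j>|^2 = 14; ||v||^2 = 19; deficit = 5

Write each e_j = u_j / sqrt(<u_j, u_j>) where u_j is the displayed integer vector. Then <v, e_j> = <v, u_j> / sqrt(<u_j, u_j>), so |<v, e_j>|^2 = <v, u_j>^2 / <u_j, u_j>.
Coefficients: <v, e_1> = 1/sqrt(9), <v, e_2> = -25/sqrt(45).
Square and sum: Σ |<v, e_j>|^2 = 14.
Compute ||v||^2 = v·v = 19.
Deficit = 19 − 14 = 5 ≥ 0, confirming Bessel's inequality. (The deficit equals ||v − Σ <v,e_j> e_j||^2, the squared distance from v to span{e_j}.)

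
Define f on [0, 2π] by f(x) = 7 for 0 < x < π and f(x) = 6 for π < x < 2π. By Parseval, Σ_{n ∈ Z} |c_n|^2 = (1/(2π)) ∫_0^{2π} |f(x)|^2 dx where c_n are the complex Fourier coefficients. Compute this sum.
Σ |c_n|^2 = 85/2

Parseval equates the L^2 energy of f (normalised by 1/(2π)) with the ℓ^2 sum of its Fourier coefficients: (1/(2π)) ∫_0^{2π} |f|^2 = Σ |c_n|^2.
Compute the left side: (1/(2π)) [∫_0^π 7^2 dx + ∫_π^{2π} 6^2 dx] = (1/(2π)) · (49π + 36π) = (49 + 36)/2 = 85/2.
So Σ_{n ∈ Z} |c_n|^2 = 85/2.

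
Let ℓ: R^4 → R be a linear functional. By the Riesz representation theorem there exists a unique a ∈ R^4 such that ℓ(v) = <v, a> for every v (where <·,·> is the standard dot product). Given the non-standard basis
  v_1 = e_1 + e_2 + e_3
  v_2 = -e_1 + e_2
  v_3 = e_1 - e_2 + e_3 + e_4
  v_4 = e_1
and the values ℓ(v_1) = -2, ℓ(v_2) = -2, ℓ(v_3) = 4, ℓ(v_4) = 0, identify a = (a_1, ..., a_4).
a = (0, -2, 0, 2)

Write a = (a_1, ..., a_4) in the standard basis. For each basis vector v_i, ℓ(v_i) = <v_i, a> is a linear equation in the a_j's. Collect the n equations into a matrix system V a = ℓ, where row i of V is v_i (expressed in the standard basis). Since V is invertible (lower-triangular with 1s on the diagonal, up to permutation), solve by back-substitution:
  V =
[[1, 1, 1, 0],
 [-1, 1, 0, 0],
 [1, -1, 1, 1],
 [1, 0, 0, 0]]
  V a = (-2, -2, 4, 0)
Solving gives a = (0, -2, 0, 2).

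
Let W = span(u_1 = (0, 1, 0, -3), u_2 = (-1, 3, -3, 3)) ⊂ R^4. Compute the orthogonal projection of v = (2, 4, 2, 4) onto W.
proj_W(v) = (-28/61, 52/61, -84/61, 180/61)

Set up U = [u_1 | ... | u_2] ∈ R^(4×2). The projector onto W = col(U) is P = U (U^T U)^(-1) U^T.
Compute U^T U =
  [10, -6]
  [-6, 28],
and U^T v = (-8, 16).
Solve U^T U · c = U^T v for the coefficients: c = (-32/61, 28/61). The projection is proj_W(v) = U c.
Check: (v - proj_W(v)) · u_1 = 0  (should be 0).
Check: (v - proj_W(v)) · u_2 = 0  (should be 0).
Result: proj_W(v) = (-28/61, 52/61, -84/61, 180/61).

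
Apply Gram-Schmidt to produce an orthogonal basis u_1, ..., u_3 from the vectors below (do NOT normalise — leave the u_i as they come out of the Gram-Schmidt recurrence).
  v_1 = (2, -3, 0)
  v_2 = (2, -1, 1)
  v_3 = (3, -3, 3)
Orthogonal basis:
  u_1 = (2, -3, 0)
  u_2 = (12/13, 8/13, 1)
  u_3 = (-27/29, -18/29, 36/29)

Apply the Gram-Schmidt recurrence
  u_1 = v_1
  u_i = v_i − Σ_{j<i} ((v_i · u_j) / (u_j · u_j)) · u_j.

Step by step this gives:
  u_1 = (2, -3, 0)
  u_2 = (12/13, 8/13, 1)
  u_3 = (-27/29, -18/29, 36/29)

Orthogonality check:
  u_2 · u_1 = 0 (should be 0)
  u_3 · u_1 = 0 (should be 0)
  u_3 · u_2 = 0 (should be 0)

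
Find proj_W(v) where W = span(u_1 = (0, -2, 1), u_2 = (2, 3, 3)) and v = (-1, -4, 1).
proj_W(v) = (-56/101, -414/101, 81/101)

Set up U = [u_1 | ... | u_2] ∈ R^(3×2). The projector onto W = col(U) is P = U (U^T U)^(-1) U^T.
Compute U^T U =
  [5, -3]
  [-3, 22],
and U^T v = (9, -11).
Solve U^T U · c = U^T v for the coefficients: c = (165/101, -28/101). The projection is proj_W(v) = U c.
Check: (v - proj_W(v)) · u_1 = 0  (should be 0).
Check: (v - proj_W(v)) · u_2 = 0  (should be 0).
Result: proj_W(v) = (-56/101, -414/101, 81/101).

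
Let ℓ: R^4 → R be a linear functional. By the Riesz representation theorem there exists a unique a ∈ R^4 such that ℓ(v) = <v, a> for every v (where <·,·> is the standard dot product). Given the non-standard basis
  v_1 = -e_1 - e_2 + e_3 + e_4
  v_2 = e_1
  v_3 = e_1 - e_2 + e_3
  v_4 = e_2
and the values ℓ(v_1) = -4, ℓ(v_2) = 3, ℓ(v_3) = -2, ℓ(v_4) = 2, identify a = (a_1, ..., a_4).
a = (3, 2, -3, 4)

Write a = (a_1, ..., a_4) in the standard basis. For each basis vector v_i, ℓ(v_i) = <v_i, a> is a linear equation in the a_j's. Collect the n equations into a matrix system V a = ℓ, where row i of V is v_i (expressed in the standard basis). Since V is invertible (lower-triangular with 1s on the diagonal, up to permutation), solve by back-substitution:
  V =
[[-1, -1, 1, 1],
 [1, 0, 0, 0],
 [1, -1, 1, 0],
 [0, 1, 0, 0]]
  V a = (-4, 3, -2, 2)
Solving gives a = (3, 2, -3, 4).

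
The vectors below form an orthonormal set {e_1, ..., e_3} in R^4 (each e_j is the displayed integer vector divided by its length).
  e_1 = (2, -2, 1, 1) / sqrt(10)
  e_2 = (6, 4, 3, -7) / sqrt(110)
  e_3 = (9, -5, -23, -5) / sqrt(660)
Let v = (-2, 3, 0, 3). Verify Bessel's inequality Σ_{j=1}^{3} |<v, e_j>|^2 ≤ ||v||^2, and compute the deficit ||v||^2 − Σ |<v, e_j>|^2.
Σ |<v, e_j>|^2 = 62/5; ||v||^2 = 22; deficit = 48/5

Write each e_j = u_j / sqrt(<u_j, u_j>) where u_j is the displayed integer vector. Then <v, e_j> = <v, u_j> / sqrt(<u_j, u_j>), so |<v, e_j>|^2 = <v, u_j>^2 / <u_j, u_j>.
Coefficients: <v, e_1> = -7/sqrt(10), <v, e_2> = -21/sqrt(110), <v, e_3> = -48/sqrt(660).
Square and sum: Σ |<v, e_j>|^2 = 62/5.
Compute ||v||^2 = v·v = 22.
Deficit = 22 − 62/5 = 48/5 ≥ 0, confirming Bessel's inequality. (The deficit equals ||v − Σ <v,e_j> e_j||^2, the squared distance from v to span{e_j}.)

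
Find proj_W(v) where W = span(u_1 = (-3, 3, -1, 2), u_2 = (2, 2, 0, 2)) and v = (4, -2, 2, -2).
proj_W(v) = (264/65, -168/65, 72/65, -96/65)

Set up U = [u_1 | ... | u_2] ∈ R^(4×2). The projector onto W = col(U) is P = U (U^T U)^(-1) U^T.
Compute U^T U =
  [23, 4]
  [4, 12],
and U^T v = (-24, 0).
Solve U^T U · c = U^T v for the coefficients: c = (-72/65, 24/65). The projection is proj_W(v) = U c.
Check: (v - proj_W(v)) · u_1 = 0  (should be 0).
Check: (v - proj_W(v)) · u_2 = 0  (should be 0).
Result: proj_W(v) = (264/65, -168/65, 72/65, -96/65).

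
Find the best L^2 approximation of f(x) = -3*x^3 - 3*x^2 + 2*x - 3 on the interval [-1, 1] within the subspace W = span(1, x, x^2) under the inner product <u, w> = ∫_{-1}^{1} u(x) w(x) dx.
g(x) = -3*x^2 + x/5 - 3

The best approximation g ∈ W is the orthogonal projection of f onto W. Writing g = a_0 + a_1 x + a_2 x^2, the coefficients solve the normal equations G · a = b where
  G_{ij} = <φ_i, φ_j> and b_i = <f, φ_i>, with φ_0 = 1, φ_1 = x, φ_2 = x^2.
G =
  [2, 0, 2/3]
  [0, 2/3, 0]
  [2/3, 0, 2/5],
b = (-8, 2/15, -16/5).
Solving gives a_0 = -3, a_1 = 1/5, a_2 = -3, so
  g(x) = -3*x^2 + x/5 - 3.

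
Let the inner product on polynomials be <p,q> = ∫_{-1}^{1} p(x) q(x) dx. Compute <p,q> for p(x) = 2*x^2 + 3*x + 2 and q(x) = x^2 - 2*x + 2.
<p,q> = 44/5

Expand the product: p(x)·q(x) = 2*x^4 - x^3 + 2*x + 4.
∫_{-1}^{1} of each monomial x^k gives [2/(k+1) if k even, 0 if k odd]. Integrating term-by-term (or equivalently evaluating the antiderivative F(x) = 2*x^5/5 - x^4/4 + x^2 + 4*x at the endpoints):
  F(1) − F(−1) = 103/20 − (-73/20) = 44/5.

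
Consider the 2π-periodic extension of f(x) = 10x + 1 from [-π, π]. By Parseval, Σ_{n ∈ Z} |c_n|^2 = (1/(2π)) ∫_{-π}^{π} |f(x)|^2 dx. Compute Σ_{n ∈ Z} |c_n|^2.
Σ |c_n|^2 = 100π^2/3 + 1

Expand and integrate term by term over [-π, π]:
  ∫ (10x)^2 dx = 100·(2π^3/3); ∫ 2·10·(1)·x dx = 0 (odd integrand); ∫ 1^2 dx = 1·2π.
So (1/(2π)) ∫_{-π}^{π} (10x + 1)^2 dx = 100π^2/3 + 1 = 100π^2/3 + 1.
Parseval ⇒ Σ |c_n|^2 = 100π^2/3 + 1.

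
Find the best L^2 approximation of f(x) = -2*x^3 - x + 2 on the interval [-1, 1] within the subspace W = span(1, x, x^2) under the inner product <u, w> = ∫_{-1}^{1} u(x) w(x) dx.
g(x) = 2 - 11*x/5

The best approximation g ∈ W is the orthogonal projection of f onto W. Writing g = a_0 + a_1 x + a_2 x^2, the coefficients solve the normal equations G · a = b where
  G_{ij} = <φ_i, φ_j> and b_i = <f, φ_i>, with φ_0 = 1, φ_1 = x, φ_2 = x^2.
G =
  [2, 0, 2/3]
  [0, 2/3, 0]
  [2/3, 0, 2/5],
b = (4, -22/15, 4/3).
Solving gives a_0 = 2, a_1 = -11/5, a_2 = 0, so
  g(x) = 2 - 11*x/5.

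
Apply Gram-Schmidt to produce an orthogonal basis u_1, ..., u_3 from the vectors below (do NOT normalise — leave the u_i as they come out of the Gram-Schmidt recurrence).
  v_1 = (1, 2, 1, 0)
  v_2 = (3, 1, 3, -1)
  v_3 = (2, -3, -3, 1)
Orthogonal basis:
  u_1 = (1, 2, 1, 0)
  u_2 = (5/3, -5/3, 5/3, -1)
  u_3 = (11/4, -1/4, -9/4, 5/4)

Apply the Gram-Schmidt recurrence
  u_1 = v_1
  u_i = v_i − Σ_{j<i} ((v_i · u_j) / (u_j · u_j)) · u_j.

Step by step this gives:
  u_1 = (1, 2, 1, 0)
  u_2 = (5/3, -5/3, 5/3, -1)
  u_3 = (11/4, -1/4, -9/4, 5/4)

Orthogonality check:
  u_2 · u_1 = 0 (should be 0)
  u_3 · u_1 = 0 (should be 0)
  u_3 · u_2 = 0 (should be 0)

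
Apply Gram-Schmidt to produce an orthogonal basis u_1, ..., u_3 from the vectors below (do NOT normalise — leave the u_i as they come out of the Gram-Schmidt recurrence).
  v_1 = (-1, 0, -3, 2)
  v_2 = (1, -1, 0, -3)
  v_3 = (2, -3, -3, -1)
Orthogonal basis:
  u_1 = (-1, 0, -3, 2)
  u_2 = (1/2, -1, -3/2, -2)
  u_3 = (58/35, -8/5, 6/35, 38/35)

Apply the Gram-Schmidt recurrence
  u_1 = v_1
  u_i = v_i − Σ_{j<i} ((v_i · u_j) / (u_j · u_j)) · u_j.

Step by step this gives:
  u_1 = (-1, 0, -3, 2)
  u_2 = (1/2, -1, -3/2, -2)
  u_3 = (58/35, -8/5, 6/35, 38/35)

Orthogonality check:
  u_2 · u_1 = 0 (should be 0)
  u_3 · u_1 = 0 (should be 0)
  u_3 · u_2 = 0 (should be 0)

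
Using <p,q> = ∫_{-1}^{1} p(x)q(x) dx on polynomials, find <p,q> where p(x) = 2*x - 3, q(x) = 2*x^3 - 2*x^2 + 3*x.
<p,q> = 48/5

Expand the product: p(x)·q(x) = 4*x^4 - 10*x^3 + 12*x^2 - 9*x.
∫_{-1}^{1} of each monomial x^k gives [2/(k+1) if k even, 0 if k odd]. Integrating term-by-term (or equivalently evaluating the antiderivative F(x) = 4*x^5/5 - 5*x^4/2 + 4*x^3 - 9*x^2/2 at the endpoints):
  F(1) − F(−1) = -11/5 − (-59/5) = 48/5.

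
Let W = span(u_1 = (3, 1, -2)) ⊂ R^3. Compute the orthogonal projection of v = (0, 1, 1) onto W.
proj_W(v) = (-3/14, -1/14, 1/7)

Set up U = [u_1 | ... | u_1] ∈ R^(3×1). The projector onto W = col(U) is P = U (U^T U)^(-1) U^T.
Compute U^T U =
  [14],
and U^T v = (-1).
Solve U^T U · c = U^T v for the coefficients: c = (-1/14). The projection is proj_W(v) = U c.
Check: (v - proj_W(v)) · u_1 = 0  (should be 0).
Result: proj_W(v) = (-3/14, -1/14, 1/7).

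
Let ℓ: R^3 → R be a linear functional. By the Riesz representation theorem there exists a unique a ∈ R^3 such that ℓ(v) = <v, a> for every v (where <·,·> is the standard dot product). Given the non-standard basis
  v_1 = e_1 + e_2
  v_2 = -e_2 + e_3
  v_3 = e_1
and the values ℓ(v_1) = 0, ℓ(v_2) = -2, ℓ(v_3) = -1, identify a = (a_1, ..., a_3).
a = (-1, 1, -1)

Write a = (a_1, ..., a_3) in the standard basis. For each basis vector v_i, ℓ(v_i) = <v_i, a> is a linear equation in the a_j's. Collect the n equations into a matrix system V a = ℓ, where row i of V is v_i (expressed in the standard basis). Since V is invertible (lower-triangular with 1s on the diagonal, up to permutation), solve by back-substitution:
  V =
[[1, 1, 0],
 [0, -1, 1],
 [1, 0, 0]]
  V a = (0, -2, -1)
Solving gives a = (-1, 1, -1).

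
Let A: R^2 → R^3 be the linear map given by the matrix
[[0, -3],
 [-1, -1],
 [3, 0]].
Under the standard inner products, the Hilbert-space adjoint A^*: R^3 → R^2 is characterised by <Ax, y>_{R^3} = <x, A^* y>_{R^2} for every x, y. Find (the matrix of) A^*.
A^* = A^T =
[[0, -1, 3],
 [-3, -1, 0]]

For real matrices with standard dot products, the defining identity <Ax, y> = <x, A^* y> gives (Ax)^T y = x^T (A^*) y, i.e. x^T A^T y = x^T (A^*) y. Since this holds for all x, y, we must have A^* = A^T. Therefore
A^* =
[[0, -1, 3],
 [-3, -1, 0]].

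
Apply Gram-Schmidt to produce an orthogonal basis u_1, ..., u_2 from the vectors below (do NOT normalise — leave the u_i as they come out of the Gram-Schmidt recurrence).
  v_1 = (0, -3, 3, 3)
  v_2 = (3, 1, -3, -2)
Orthogonal basis:
  u_1 = (0, -3, 3, 3)
  u_2 = (3, -1, -1, 0)

Apply the Gram-Schmidt recurrence
  u_1 = v_1
  u_i = v_i − Σ_{j<i} ((v_i · u_j) / (u_j · u_j)) · u_j.

Step by step this gives:
  u_1 = (0, -3, 3, 3)
  u_2 = (3, -1, -1, 0)

Orthogonality check:
  u_2 · u_1 = 0 (should be 0)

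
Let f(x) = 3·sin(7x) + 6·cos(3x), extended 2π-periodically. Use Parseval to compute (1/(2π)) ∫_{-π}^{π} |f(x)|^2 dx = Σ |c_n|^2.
Σ |c_n|^2 = 45/2

Expand |f|^2 and use orthogonality of {sin(nx), cos(mx)} on [-π, π]:
  ∫_{-π}^{π} sin(nx)^2 dx = π, ∫ cos(mx)^2 dx = π, and cross terms integrate to 0.
So ∫_{-π}^{π} f(x)^2 dx = 3^2 · π + 6^2 · π = (9 + 36)π.
Divide by 2π: (9 + 36)/2 = 45/2.
By Parseval, this equals Σ |c_n|^2.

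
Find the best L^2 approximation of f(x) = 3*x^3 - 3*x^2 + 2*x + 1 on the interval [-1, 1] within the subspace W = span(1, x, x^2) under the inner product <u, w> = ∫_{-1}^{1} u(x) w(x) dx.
g(x) = -3*x^2 + 19*x/5 + 1

The best approximation g ∈ W is the orthogonal projection of f onto W. Writing g = a_0 + a_1 x + a_2 x^2, the coefficients solve the normal equations G · a = b where
  G_{ij} = <φ_i, φ_j> and b_i = <f, φ_i>, with φ_0 = 1, φ_1 = x, φ_2 = x^2.
G =
  [2, 0, 2/3]
  [0, 2/3, 0]
  [2/3, 0, 2/5],
b = (0, 38/15, -8/15).
Solving gives a_0 = 1, a_1 = 19/5, a_2 = -3, so
  g(x) = -3*x^2 + 19*x/5 + 1.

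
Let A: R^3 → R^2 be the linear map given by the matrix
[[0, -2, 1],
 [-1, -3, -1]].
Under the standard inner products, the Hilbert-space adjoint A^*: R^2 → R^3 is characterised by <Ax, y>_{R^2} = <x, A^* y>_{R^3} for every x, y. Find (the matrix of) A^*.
A^* = A^T =
[[0, -1],
 [-2, -3],
 [1, -1]]

For real matrices with standard dot products, the defining identity <Ax, y> = <x, A^* y> gives (Ax)^T y = x^T (A^*) y, i.e. x^T A^T y = x^T (A^*) y. Since this holds for all x, y, we must have A^* = A^T. Therefore
A^* =
[[0, -1],
 [-2, -3],
 [1, -1]].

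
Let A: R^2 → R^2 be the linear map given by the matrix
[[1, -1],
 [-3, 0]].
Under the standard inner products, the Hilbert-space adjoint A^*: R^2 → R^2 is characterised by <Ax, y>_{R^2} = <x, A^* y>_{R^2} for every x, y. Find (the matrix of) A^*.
A^* = A^T =
[[1, -3],
 [-1, 0]]

For real matrices with standard dot products, the defining identity <Ax, y> = <x, A^* y> gives (Ax)^T y = x^T (A^*) y, i.e. x^T A^T y = x^T (A^*) y. Since this holds for all x, y, we must have A^* = A^T. Therefore
A^* =
[[1, -3],
 [-1, 0]].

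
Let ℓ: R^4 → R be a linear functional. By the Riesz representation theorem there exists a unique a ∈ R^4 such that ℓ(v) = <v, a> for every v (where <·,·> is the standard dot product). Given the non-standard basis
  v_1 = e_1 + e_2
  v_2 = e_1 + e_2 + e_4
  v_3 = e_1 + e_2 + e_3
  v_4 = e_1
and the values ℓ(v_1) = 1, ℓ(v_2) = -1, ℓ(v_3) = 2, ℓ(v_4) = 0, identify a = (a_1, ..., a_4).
a = (0, 1, 1, -2)

Write a = (a_1, ..., a_4) in the standard basis. For each basis vector v_i, ℓ(v_i) = <v_i, a> is a linear equation in the a_j's. Collect the n equations into a matrix system V a = ℓ, where row i of V is v_i (expressed in the standard basis). Since V is invertible (lower-triangular with 1s on the diagonal, up to permutation), solve by back-substitution:
  V =
[[1, 1, 0, 0],
 [1, 1, 0, 1],
 [1, 1, 1, 0],
 [1, 0, 0, 0]]
  V a = (1, -1, 2, 0)
Solving gives a = (0, 1, 1, -2).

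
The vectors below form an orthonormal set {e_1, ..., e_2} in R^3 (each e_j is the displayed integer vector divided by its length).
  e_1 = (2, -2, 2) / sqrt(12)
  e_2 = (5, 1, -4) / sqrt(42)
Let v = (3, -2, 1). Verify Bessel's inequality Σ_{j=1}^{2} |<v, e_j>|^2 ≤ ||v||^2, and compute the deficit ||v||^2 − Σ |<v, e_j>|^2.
Σ |<v, e_j>|^2 = 195/14; ||v||^2 = 14; deficit = 1/14

Write each e_j = u_j / sqrt(<u_j, u_j>) where u_j is the displayed integer vector. Then <v, e_j> = <v, u_j> / sqrt(<u_j, u_j>), so |<v, e_j>|^2 = <v, u_j>^2 / <u_j, u_j>.
Coefficients: <v, e_1> = 12/sqrt(12), <v, e_2> = 9/sqrt(42).
Square and sum: Σ |<v, e_j>|^2 = 195/14.
Compute ||v||^2 = v·v = 14.
Deficit = 14 − 195/14 = 1/14 ≥ 0, confirming Bessel's inequality. (The deficit equals ||v − Σ <v,e_j> e_j||^2, the squared distance from v to span{e_j}.)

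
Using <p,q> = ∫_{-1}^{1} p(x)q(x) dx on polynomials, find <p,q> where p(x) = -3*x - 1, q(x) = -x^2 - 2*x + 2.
<p,q> = 2/3

Expand the product: p(x)·q(x) = 3*x^3 + 7*x^2 - 4*x - 2.
∫_{-1}^{1} of each monomial x^k gives [2/(k+1) if k even, 0 if k odd]. Integrating term-by-term (or equivalently evaluating the antiderivative F(x) = 3*x^4/4 + 7*x^3/3 - 2*x^2 - 2*x at the endpoints):
  F(1) − F(−1) = -11/12 − (-19/12) = 2/3.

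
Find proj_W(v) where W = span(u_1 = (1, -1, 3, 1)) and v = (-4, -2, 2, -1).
proj_W(v) = (1/4, -1/4, 3/4, 1/4)

Set up U = [u_1 | ... | u_1] ∈ R^(4×1). The projector onto W = col(U) is P = U (U^T U)^(-1) U^T.
Compute U^T U =
  [12],
and U^T v = (3).
Solve U^T U · c = U^T v for the coefficients: c = (1/4). The projection is proj_W(v) = U c.
Check: (v - proj_W(v)) · u_1 = 0  (should be 0).
Result: proj_W(v) = (1/4, -1/4, 3/4, 1/4).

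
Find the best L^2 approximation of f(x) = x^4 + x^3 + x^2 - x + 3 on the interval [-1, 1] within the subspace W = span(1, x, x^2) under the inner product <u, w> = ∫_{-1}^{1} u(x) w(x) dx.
g(x) = 13*x^2/7 - 2*x/5 + 102/35

The best approximation g ∈ W is the orthogonal projection of f onto W. Writing g = a_0 + a_1 x + a_2 x^2, the coefficients solve the normal equations G · a = b where
  G_{ij} = <φ_i, φ_j> and b_i = <f, φ_i>, with φ_0 = 1, φ_1 = x, φ_2 = x^2.
G =
  [2, 0, 2/3]
  [0, 2/3, 0]
  [2/3, 0, 2/5],
b = (106/15, -4/15, 94/35).
Solving gives a_0 = 102/35, a_1 = -2/5, a_2 = 13/7, so
  g(x) = 13*x^2/7 - 2*x/5 + 102/35.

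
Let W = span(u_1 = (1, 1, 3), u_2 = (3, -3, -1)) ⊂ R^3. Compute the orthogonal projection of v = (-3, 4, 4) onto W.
proj_W(v) = (-67/25, 22/5, 94/25)

Set up U = [u_1 | ... | u_2] ∈ R^(3×2). The projector onto W = col(U) is P = U (U^T U)^(-1) U^T.
Compute U^T U =
  [11, -3]
  [-3, 19],
and U^T v = (13, -25).
Solve U^T U · c = U^T v for the coefficients: c = (43/50, -59/50). The projection is proj_W(v) = U c.
Check: (v - proj_W(v)) · u_1 = 0  (should be 0).
Check: (v - proj_W(v)) · u_2 = 0  (should be 0).
Result: proj_W(v) = (-67/25, 22/5, 94/25).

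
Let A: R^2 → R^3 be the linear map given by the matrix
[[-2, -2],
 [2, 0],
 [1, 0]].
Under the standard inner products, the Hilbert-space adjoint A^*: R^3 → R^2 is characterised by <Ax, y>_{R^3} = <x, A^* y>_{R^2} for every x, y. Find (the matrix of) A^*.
A^* = A^T =
[[-2, 2, 1],
 [-2, 0, 0]]

For real matrices with standard dot products, the defining identity <Ax, y> = <x, A^* y> gives (Ax)^T y = x^T (A^*) y, i.e. x^T A^T y = x^T (A^*) y. Since this holds for all x, y, we must have A^* = A^T. Therefore
A^* =
[[-2, 2, 1],
 [-2, 0, 0]].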